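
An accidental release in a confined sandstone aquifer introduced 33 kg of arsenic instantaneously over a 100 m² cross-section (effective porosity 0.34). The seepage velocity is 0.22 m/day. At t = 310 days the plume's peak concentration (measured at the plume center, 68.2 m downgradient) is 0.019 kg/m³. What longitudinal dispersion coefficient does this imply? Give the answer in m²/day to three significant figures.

0.670 m²/day

At the plume center C_max = M/(n_e·A·√(4πDt)), so D = M²/(4πt·(n_e·A·C_max)²).
n_e·A·C_max = 0.34 × 100 × 0.019 = 0.6460 kg/m.
D = 33²/(4π × 310 × 0.6460²) = 0.670 m²/day.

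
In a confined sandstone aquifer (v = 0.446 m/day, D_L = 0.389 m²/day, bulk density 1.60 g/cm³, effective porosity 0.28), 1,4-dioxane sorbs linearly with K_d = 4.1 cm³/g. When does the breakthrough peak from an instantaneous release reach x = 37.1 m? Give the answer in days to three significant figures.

Retardation factor R = 1 + ρ_b·K_d/n = 1 + 1.60 × 4.1/0.28 = 24.43.
Sorption retards both mechanisms: v_R = v/R = 0.01826 m/day, D_R = D/R = 0.01592 m²/day.
Peak time from v_R²t² + 2D_R t − x² = 0: t = (√(D_R² + v_R²x²) − D_R)/v_R².
√(D_R² + v_R²x²) = √(0.01592² + 0.01826² × 37.1²) = 0.6776; v_R² = 0.0003334.
t = (0.6776 − 0.01592)/0.0003334 = 1980 days.

1980 days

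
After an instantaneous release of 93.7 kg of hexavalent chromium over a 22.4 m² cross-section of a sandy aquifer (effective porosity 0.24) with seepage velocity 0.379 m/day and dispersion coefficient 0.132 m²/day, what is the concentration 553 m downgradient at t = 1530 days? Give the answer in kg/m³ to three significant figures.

0.142 kg/m³

For an instantaneous plane source, C(x,t) = M/(n_e·A·√(4πDt)) · exp(−(x−vt)²/(4Dt)), with n_e·A the pore (flow) area.
Plume center vt = 0.379 × 1530 = 579.87 m, so the well at 553 m is 26.87 m upgradient of the peak.
√(4πDt) = 50.38 m, giving peak height M/(n_e·A·√(4πDt)) = 93.7/(0.24 × 22.4 × 50.38) = 0.3460 kg/m³.
(x−vt)²/(4Dt) = (-26.87)²/(4 × 0.132 × 1530) = 0.8937; exp(−0.8937) = 0.4091.
C = 0.3460 × 0.4091 = 0.142 kg/m³.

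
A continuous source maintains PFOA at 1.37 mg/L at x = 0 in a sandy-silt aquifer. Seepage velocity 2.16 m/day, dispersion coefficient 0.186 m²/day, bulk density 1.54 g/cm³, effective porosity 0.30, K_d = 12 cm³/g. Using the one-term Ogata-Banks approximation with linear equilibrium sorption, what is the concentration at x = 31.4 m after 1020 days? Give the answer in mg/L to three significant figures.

1.29 mg/L

Retardation factor R = 1 + ρ_b·K_d/n = 1 + 1.54 × 12/0.30 = 62.60.
Sorption retards both mechanisms: v_R = v/R = 0.03450 m/day, D_R = D/R = 0.002971 m²/day.
v_R·t = 0.03450 × 1020 = 35.19 m; 2√(D_R t) = 3.482 m; argument = (31.4 − 35.19)/3.482 = -1.088.
C = C₀ × ½·erfc(-1.088) = 1.37 × 0.9381 = 1.29 mg/L.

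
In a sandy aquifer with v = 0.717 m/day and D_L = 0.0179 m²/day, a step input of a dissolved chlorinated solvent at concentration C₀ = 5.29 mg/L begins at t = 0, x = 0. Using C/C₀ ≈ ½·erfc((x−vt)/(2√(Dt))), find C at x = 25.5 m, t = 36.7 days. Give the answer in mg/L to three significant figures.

For a continuous step input, C/C₀ ≈ ½·erfc((x−vt)/(2√(Dt))).
vt = 0.717 × 36.7 = 26.3139 m and 2√(Dt) = 2√(0.0179 × 36.7) = 1.621 m.
Argument (x−vt)/(2√(Dt)) = (25.5 − 26.3139)/1.621 = -0.5021; ½·erfc(-0.5021) = 0.7612.
C = 5.29 × 0.7612 = 4.03 mg/L.

4.03 mg/L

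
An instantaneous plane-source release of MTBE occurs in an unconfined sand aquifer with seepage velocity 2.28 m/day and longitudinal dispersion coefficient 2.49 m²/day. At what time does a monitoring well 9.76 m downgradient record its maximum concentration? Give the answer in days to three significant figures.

3.83 days

For the 1D instantaneous-source solution, setting ∂C/∂t = 0 at fixed x gives v²t² + 2Dt − x² = 0, so t = (√(D² + v²x²) − D)/v².
√(D² + v²x²) = √(2.49² + 2.28² × 9.76²) = 22.39; v² = 5.1984.
t = (22.39 − 2.49)/5.1984 = 3.83 days (vs. the pure-advection estimate x/v = 4.28 d).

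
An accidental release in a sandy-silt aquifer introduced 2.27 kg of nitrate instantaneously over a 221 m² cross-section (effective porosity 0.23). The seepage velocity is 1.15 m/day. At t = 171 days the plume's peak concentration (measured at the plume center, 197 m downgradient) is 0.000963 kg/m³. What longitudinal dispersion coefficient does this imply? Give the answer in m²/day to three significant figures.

1.00 m²/day

At the plume center C_max = M/(n_e·A·√(4πDt)), so D = M²/(4πt·(n_e·A·C_max)²).
n_e·A·C_max = 0.23 × 221 × 0.000963 = 0.04895 kg/m.
D = 2.27²/(4π × 171 × 0.04895²) = 1.00 m²/day.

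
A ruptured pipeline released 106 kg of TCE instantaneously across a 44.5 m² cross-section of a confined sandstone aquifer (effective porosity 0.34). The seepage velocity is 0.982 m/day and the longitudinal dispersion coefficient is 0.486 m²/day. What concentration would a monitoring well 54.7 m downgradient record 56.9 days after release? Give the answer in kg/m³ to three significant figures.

For an instantaneous plane source, C(x,t) = M/(n_e·A·√(4πDt)) · exp(−(x−vt)²/(4Dt)), with n_e·A the pore (flow) area.
Plume center vt = 0.982 × 56.9 = 55.8758 m, so the well at 54.7 m is 1.1758 m upgradient of the peak.
√(4πDt) = 18.64 m, giving peak height M/(n_e·A·√(4πDt)) = 106/(0.34 × 44.5 × 18.64) = 0.3759 kg/m³.
(x−vt)²/(4Dt) = (-1.1758)²/(4 × 0.486 × 56.9) = 0.01250; exp(−0.01250) = 0.9876.
C = 0.3759 × 0.9876 = 0.371 kg/m³.

0.371 kg/m³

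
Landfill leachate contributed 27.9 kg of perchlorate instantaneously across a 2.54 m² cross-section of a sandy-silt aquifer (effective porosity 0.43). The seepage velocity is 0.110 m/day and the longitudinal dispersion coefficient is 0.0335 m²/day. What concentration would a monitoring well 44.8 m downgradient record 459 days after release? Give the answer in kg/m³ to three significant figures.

For an instantaneous plane source, C(x,t) = M/(n_e·A·√(4πDt)) · exp(−(x−vt)²/(4Dt)), with n_e·A the pore (flow) area.
Plume center vt = 0.110 × 459 = 50.49 m, so the well at 44.8 m is 5.69 m upgradient of the peak.
√(4πDt) = 13.90 m, giving peak height M/(n_e·A·√(4πDt)) = 27.9/(0.43 × 2.54 × 13.90) = 1.838 kg/m³.
(x−vt)²/(4Dt) = (-5.69)²/(4 × 0.0335 × 459) = 0.5264; exp(−0.5264) = 0.5907.
C = 1.838 × 0.5907 = 1.09 kg/m³.

1.09 kg/m³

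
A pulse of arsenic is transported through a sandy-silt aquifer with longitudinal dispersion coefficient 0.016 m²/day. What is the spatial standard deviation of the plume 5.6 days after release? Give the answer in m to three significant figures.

Dispersive spreading gives a Gaussian with σ² = 2Dt; advection only shifts the center.
σ = √(2 × 0.016 × 5.6) = 0.423 m.

0.423 m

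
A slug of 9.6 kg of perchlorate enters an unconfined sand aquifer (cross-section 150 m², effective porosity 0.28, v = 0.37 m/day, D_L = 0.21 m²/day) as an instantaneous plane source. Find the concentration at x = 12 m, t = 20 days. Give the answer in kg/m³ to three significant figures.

For an instantaneous plane source, C(x,t) = M/(n_e·A·√(4πDt)) · exp(−(x−vt)²/(4Dt)), with n_e·A the pore (flow) area.
Plume center vt = 0.37 × 20 = 7.4 m, so the well at 12 m is 4.6 m downgradient of the peak.
√(4πDt) = 7.265 m, giving peak height M/(n_e·A·√(4πDt)) = 9.6/(0.28 × 150 × 7.265) = 0.03146 kg/m³.
(x−vt)²/(4Dt) = (4.6)²/(4 × 0.21 × 20) = 1.260; exp(−1.260) = 0.2837.
C = 0.03146 × 0.2837 = 0.00893 kg/m³.

0.00893 kg/m³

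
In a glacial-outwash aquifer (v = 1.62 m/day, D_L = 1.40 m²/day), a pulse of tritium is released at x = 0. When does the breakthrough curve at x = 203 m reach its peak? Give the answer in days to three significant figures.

For the 1D instantaneous-source solution, setting ∂C/∂t = 0 at fixed x gives v²t² + 2Dt − x² = 0, so t = (√(D² + v²x²) − D)/v².
√(D² + v²x²) = √(1.40² + 1.62² × 203²) = 328.9; v² = 2.6244.
t = (328.9 − 1.40)/2.6244 = 125 days (vs. the pure-advection estimate x/v = 125 d).

125 days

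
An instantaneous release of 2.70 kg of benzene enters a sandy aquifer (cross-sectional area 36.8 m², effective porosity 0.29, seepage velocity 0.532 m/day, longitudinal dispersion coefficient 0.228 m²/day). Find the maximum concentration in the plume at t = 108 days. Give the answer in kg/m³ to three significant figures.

The peak of an instantaneous 1D plume sits at x = vt; there the Gaussian factor is 1 and C_max = M/(n_e·A·√(4πDt)), where n_e·A is the pore area the mass is dissolved in.
√(4πDt) = √(4π × 0.228 × 108) = 17.59 m, so C_max = 2.70/(0.29 × 36.8 × 17.59) = 0.0144 kg/m³.

0.0144 kg/m³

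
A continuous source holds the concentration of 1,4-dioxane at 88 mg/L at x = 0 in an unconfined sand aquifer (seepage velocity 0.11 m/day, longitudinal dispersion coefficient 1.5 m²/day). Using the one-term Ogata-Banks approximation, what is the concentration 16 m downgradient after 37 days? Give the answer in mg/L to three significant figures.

For a continuous step input, C/C₀ ≈ ½·erfc((x−vt)/(2√(Dt))).
vt = 0.11 × 37 = 4.07 m and 2√(Dt) = 2√(1.5 × 37) = 14.90 m.
Argument (x−vt)/(2√(Dt)) = (16 − 4.07)/14.90 = 0.8007; ½·erfc(0.8007) = 0.1287.
C = 88 × 0.1287 = 11.3 mg/L.

11.3 mg/L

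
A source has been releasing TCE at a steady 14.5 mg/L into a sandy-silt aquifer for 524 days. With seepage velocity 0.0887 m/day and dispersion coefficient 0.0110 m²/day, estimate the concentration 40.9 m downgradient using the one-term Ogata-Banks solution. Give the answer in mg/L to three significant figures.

For a continuous step input, C/C₀ ≈ ½·erfc((x−vt)/(2√(Dt))).
vt = 0.0887 × 524 = 46.4788 m and 2√(Dt) = 2√(0.0110 × 524) = 4.802 m.
Argument (x−vt)/(2√(Dt)) = (40.9 − 46.4788)/4.802 = -1.162; ½·erfc(-1.162) = 0.9498.
C = 14.5 × 0.9498 = 13.8 mg/L.

13.8 mg/L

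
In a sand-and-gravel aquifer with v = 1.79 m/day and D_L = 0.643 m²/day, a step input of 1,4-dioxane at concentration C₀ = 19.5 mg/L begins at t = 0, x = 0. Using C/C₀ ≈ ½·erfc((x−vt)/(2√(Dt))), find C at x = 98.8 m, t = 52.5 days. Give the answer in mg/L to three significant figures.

For a continuous step input, C/C₀ ≈ ½·erfc((x−vt)/(2√(Dt))).
vt = 1.79 × 52.5 = 93.975 m and 2√(Dt) = 2√(0.643 × 52.5) = 11.62 m.
Argument (x−vt)/(2√(Dt)) = (98.8 − 93.975)/11.62 = 0.4152; ½·erfc(0.4152) = 0.2785.
C = 19.5 × 0.2785 = 5.43 mg/L.

5.43 mg/L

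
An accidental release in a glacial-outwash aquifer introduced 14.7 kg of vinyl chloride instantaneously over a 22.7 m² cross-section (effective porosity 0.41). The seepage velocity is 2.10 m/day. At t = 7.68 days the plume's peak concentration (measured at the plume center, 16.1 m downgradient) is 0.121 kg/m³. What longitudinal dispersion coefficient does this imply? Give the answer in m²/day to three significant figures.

At the plume center C_max = M/(n_e·A·√(4πDt)), so D = M²/(4πt·(n_e·A·C_max)²).
n_e·A·C_max = 0.41 × 22.7 × 0.121 = 1.126 kg/m.
D = 14.7²/(4π × 7.68 × 1.126²) = 1.77 m²/day.

1.77 m²/day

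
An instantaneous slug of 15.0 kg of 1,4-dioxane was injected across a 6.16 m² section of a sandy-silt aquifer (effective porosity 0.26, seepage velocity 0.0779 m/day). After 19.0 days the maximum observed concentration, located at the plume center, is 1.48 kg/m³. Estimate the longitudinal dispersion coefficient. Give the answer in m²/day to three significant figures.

0.168 m²/day

At the plume center C_max = M/(n_e·A·√(4πDt)), so D = M²/(4πt·(n_e·A·C_max)²).
n_e·A·C_max = 0.26 × 6.16 × 1.48 = 2.370 kg/m.
D = 15.0²/(4π × 19.0 × 2.370²) = 0.168 m²/day.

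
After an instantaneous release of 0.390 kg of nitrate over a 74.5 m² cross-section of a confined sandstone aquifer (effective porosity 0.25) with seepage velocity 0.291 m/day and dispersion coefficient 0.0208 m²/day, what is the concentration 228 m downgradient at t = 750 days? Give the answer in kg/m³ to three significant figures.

For an instantaneous plane source, C(x,t) = M/(n_e·A·√(4πDt)) · exp(−(x−vt)²/(4Dt)), with n_e·A the pore (flow) area.
Plume center vt = 0.291 × 750 = 218.25 m, so the well at 228 m is 9.75 m downgradient of the peak.
√(4πDt) = 14.00 m, giving peak height M/(n_e·A·√(4πDt)) = 0.390/(0.25 × 74.5 × 14.00) = 0.001496 kg/m³.
(x−vt)²/(4Dt) = (9.75)²/(4 × 0.0208 × 750) = 1.523; exp(−1.523) = 0.2181.
C = 0.001496 × 0.2181 = 0.000326 kg/m³.

0.000326 kg/m³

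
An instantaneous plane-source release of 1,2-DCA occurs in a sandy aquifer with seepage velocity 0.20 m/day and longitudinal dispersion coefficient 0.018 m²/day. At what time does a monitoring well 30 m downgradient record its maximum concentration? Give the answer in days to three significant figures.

150 days

For the 1D instantaneous-source solution, setting ∂C/∂t = 0 at fixed x gives v²t² + 2Dt − x² = 0, so t = (√(D² + v²x²) − D)/v².
√(D² + v²x²) = √(0.018² + 0.20² × 30²) = 6.000; v² = 0.04.
t = (6.000 − 0.018)/0.04 = 150 days (vs. the pure-advection estimate x/v = 150 d).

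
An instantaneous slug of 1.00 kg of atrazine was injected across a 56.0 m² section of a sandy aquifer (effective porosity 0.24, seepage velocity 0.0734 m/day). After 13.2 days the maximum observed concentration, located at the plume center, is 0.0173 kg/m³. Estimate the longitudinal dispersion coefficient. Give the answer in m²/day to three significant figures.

At the plume center C_max = M/(n_e·A·√(4πDt)), so D = M²/(4πt·(n_e·A·C_max)²).
n_e·A·C_max = 0.24 × 56.0 × 0.0173 = 0.2325 kg/m.
D = 1.00²/(4π × 13.2 × 0.2325²) = 0.112 m²/day.

0.112 m²/day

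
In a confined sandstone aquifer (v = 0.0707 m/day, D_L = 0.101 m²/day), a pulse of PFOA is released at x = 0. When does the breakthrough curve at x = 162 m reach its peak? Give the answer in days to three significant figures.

For the 1D instantaneous-source solution, setting ∂C/∂t = 0 at fixed x gives v²t² + 2Dt − x² = 0, so t = (√(D² + v²x²) − D)/v².
√(D² + v²x²) = √(0.101² + 0.0707² × 162²) = 11.45; v² = 0.00499849.
t = (11.45 − 0.101)/0.00499849 = 2270 days (vs. the pure-advection estimate x/v = 2290 d).

2270 days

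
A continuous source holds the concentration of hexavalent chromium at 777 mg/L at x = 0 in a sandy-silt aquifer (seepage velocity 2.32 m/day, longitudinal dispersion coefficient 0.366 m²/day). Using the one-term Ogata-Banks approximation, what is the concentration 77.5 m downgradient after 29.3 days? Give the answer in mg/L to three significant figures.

15.4 mg/L

For a continuous step input, C/C₀ ≈ ½·erfc((x−vt)/(2√(Dt))).
vt = 2.32 × 29.3 = 67.976 m and 2√(Dt) = 2√(0.366 × 29.3) = 6.549 m.
Argument (x−vt)/(2√(Dt)) = (77.5 − 67.976)/6.549 = 1.454; ½·erfc(1.454) = 0.01988.
C = 777 × 0.01988 = 15.4 mg/L.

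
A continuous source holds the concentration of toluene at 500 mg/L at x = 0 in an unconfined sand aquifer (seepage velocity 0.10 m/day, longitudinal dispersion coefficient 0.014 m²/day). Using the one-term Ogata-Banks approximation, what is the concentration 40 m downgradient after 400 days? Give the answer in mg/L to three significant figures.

250 mg/L

For a continuous step input, C/C₀ ≈ ½·erfc((x−vt)/(2√(Dt))).
vt = 0.10 × 400 = 40 m and 2√(Dt) = 2√(0.014 × 400) = 4.733 m.
Argument (x−vt)/(2√(Dt)) = (40 − 40)/4.733 = 0; ½·erfc(0) = 0.5000.
C = 500 × 0.5000 = 250 mg/L.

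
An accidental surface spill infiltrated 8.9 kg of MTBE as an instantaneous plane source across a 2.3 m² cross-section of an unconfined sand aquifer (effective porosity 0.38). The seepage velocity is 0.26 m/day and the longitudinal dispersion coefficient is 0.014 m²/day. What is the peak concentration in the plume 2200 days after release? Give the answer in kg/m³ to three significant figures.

0.518 kg/m³

The peak of an instantaneous 1D plume sits at x = vt; there the Gaussian factor is 1 and C_max = M/(n_e·A·√(4πDt)), where n_e·A is the pore area the mass is dissolved in.
√(4πDt) = √(4π × 0.014 × 2200) = 19.67 m, so C_max = 8.9/(0.38 × 2.3 × 19.67) = 0.518 kg/m³.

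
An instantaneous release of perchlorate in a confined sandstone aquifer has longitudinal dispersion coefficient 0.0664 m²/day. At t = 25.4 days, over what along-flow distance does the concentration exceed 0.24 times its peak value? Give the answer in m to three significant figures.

6.21 m

The plume is Gaussian with σ = √(2Dt) = √(2 × 0.0664 × 25.4) = 1.837 m.
C/C_peak = exp(−Δx²/(2σ²)) = 0.24 ⇒ Δx = σ·√(−2 ln 0.24) = 1.837 × 1.689 = 3.103 m.
Width = 2Δx = 6.21 m.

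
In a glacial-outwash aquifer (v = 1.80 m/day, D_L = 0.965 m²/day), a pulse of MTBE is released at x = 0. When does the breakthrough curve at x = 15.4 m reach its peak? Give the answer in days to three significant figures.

8.26 days

For the 1D instantaneous-source solution, setting ∂C/∂t = 0 at fixed x gives v²t² + 2Dt − x² = 0, so t = (√(D² + v²x²) − D)/v².
√(D² + v²x²) = √(0.965² + 1.80² × 15.4²) = 27.74; v² = 3.24.
t = (27.74 − 0.965)/3.24 = 8.26 days (vs. the pure-advection estimate x/v = 8.56 d).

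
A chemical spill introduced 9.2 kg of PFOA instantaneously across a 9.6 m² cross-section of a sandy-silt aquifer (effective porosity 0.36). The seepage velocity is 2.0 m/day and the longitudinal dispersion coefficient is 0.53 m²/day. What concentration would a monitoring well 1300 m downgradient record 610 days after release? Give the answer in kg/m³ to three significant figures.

For an instantaneous plane source, C(x,t) = M/(n_e·A·√(4πDt)) · exp(−(x−vt)²/(4Dt)), with n_e·A the pore (flow) area.
Plume center vt = 2.0 × 610 = 1220 m, so the well at 1300 m is 80 m downgradient of the peak.
√(4πDt) = 63.74 m, giving peak height M/(n_e·A·√(4πDt)) = 9.2/(0.36 × 9.6 × 63.74) = 0.04176 kg/m³.
(x−vt)²/(4Dt) = (80)²/(4 × 0.53 × 610) = 4.949; exp(−4.949) = 0.007090.
C = 0.04176 × 0.007090 = 0.000296 kg/m³.

0.000296 kg/m³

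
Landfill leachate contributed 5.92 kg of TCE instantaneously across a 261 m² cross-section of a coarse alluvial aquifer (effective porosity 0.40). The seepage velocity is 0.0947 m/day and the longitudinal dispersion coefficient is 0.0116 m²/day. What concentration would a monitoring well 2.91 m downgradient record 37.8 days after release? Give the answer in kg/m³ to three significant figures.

0.0187 kg/m³

For an instantaneous plane source, C(x,t) = M/(n_e·A·√(4πDt)) · exp(−(x−vt)²/(4Dt)), with n_e·A the pore (flow) area.
Plume center vt = 0.0947 × 37.8 = 3.57966 m, so the well at 2.91 m is 0.66966 m upgradient of the peak.
√(4πDt) = 2.347 m, giving peak height M/(n_e·A·√(4πDt)) = 5.92/(0.40 × 261 × 2.347) = 0.02416 kg/m³.
(x−vt)²/(4Dt) = (-0.66966)²/(4 × 0.0116 × 37.8) = 0.2557; exp(−0.2557) = 0.7744.
C = 0.02416 × 0.7744 = 0.0187 kg/m³.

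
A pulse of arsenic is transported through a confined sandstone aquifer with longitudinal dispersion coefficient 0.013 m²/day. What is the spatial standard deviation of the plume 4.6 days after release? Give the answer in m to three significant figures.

0.346 m

Dispersive spreading gives a Gaussian with σ² = 2Dt; advection only shifts the center.
σ = √(2 × 0.013 × 4.6) = 0.346 m.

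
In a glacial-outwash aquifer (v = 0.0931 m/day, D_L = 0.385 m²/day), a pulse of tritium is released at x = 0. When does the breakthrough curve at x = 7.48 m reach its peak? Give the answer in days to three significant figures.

47.4 days

For the 1D instantaneous-source solution, setting ∂C/∂t = 0 at fixed x gives v²t² + 2Dt − x² = 0, so t = (√(D² + v²x²) − D)/v².
√(D² + v²x²) = √(0.385² + 0.0931² × 7.48²) = 0.7957; v² = 0.00866761.
t = (0.7957 − 0.385)/0.00866761 = 47.4 days (vs. the pure-advection estimate x/v = 80.3 d).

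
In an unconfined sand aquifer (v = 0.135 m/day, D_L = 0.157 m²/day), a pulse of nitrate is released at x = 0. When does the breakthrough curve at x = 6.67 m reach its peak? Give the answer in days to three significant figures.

For the 1D instantaneous-source solution, setting ∂C/∂t = 0 at fixed x gives v²t² + 2Dt − x² = 0, so t = (√(D² + v²x²) − D)/v².
√(D² + v²x²) = √(0.157² + 0.135² × 6.67²) = 0.9140; v² = 0.018225.
t = (0.9140 − 0.157)/0.018225 = 41.5 days (vs. the pure-advection estimate x/v = 49.4 d).

41.5 days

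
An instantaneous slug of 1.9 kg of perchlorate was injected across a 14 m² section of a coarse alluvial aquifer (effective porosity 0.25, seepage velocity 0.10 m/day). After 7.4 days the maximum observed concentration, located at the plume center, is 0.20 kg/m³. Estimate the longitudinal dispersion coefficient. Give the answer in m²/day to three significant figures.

At the plume center C_max = M/(n_e·A·√(4πDt)), so D = M²/(4πt·(n_e·A·C_max)²).
n_e·A·C_max = 0.25 × 14 × 0.20 = 0.7000 kg/m.
D = 1.9²/(4π × 7.4 × 0.7000²) = 0.0792 m²/day.

0.0792 m²/day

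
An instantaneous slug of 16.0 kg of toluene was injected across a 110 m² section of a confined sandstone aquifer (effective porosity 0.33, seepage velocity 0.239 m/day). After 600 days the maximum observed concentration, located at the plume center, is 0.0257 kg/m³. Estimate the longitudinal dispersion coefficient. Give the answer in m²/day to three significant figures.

0.0390 m²/day

At the plume center C_max = M/(n_e·A·√(4πDt)), so D = M²/(4πt·(n_e·A·C_max)²).
n_e·A·C_max = 0.33 × 110 × 0.0257 = 0.9329 kg/m.
D = 16.0²/(4π × 600 × 0.9329²) = 0.0390 m²/day.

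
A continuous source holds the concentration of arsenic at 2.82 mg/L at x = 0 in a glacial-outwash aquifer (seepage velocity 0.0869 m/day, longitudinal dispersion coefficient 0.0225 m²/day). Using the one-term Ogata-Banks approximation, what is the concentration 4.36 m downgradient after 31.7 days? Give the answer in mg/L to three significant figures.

0.252 mg/L

For a continuous step input, C/C₀ ≈ ½·erfc((x−vt)/(2√(Dt))).
vt = 0.0869 × 31.7 = 2.75473 m and 2√(Dt) = 2√(0.0225 × 31.7) = 1.689 m.
Argument (x−vt)/(2√(Dt)) = (4.36 − 2.75473)/1.689 = 0.9504; ½·erfc(0.9504) = 0.08946.
C = 2.82 × 0.08946 = 0.252 mg/L.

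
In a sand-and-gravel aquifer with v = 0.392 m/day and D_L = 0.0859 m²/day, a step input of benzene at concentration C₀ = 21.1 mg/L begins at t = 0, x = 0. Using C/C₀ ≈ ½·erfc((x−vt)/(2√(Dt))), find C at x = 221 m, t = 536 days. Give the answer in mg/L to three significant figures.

For a continuous step input, C/C₀ ≈ ½·erfc((x−vt)/(2√(Dt))).
vt = 0.392 × 536 = 210.112 m and 2√(Dt) = 2√(0.0859 × 536) = 13.57 m.
Argument (x−vt)/(2√(Dt)) = (221 − 210.112)/13.57 = 0.8024; ½·erfc(0.8024) = 0.1282.
C = 21.1 × 0.1282 = 2.71 mg/L.

2.71 mg/L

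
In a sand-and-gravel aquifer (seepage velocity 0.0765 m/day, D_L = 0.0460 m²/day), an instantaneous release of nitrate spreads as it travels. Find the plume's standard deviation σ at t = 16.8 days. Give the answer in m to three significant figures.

1.24 m

Dispersive spreading gives a Gaussian with σ² = 2Dt; advection only shifts the center.
σ = √(2 × 0.0460 × 16.8) = 1.24 m.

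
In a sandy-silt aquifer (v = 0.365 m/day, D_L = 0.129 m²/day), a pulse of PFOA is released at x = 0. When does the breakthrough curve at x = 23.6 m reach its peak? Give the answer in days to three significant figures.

63.7 days

For the 1D instantaneous-source solution, setting ∂C/∂t = 0 at fixed x gives v²t² + 2Dt − x² = 0, so t = (√(D² + v²x²) − D)/v².
√(D² + v²x²) = √(0.129² + 0.365² × 23.6²) = 8.615; v² = 0.133225.
t = (8.615 − 0.129)/0.133225 = 63.7 days (vs. the pure-advection estimate x/v = 64.7 d).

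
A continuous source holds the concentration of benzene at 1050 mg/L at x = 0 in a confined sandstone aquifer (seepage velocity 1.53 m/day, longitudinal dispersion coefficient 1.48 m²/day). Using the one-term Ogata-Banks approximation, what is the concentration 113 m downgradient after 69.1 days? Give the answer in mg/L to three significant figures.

For a continuous step input, C/C₀ ≈ ½·erfc((x−vt)/(2√(Dt))).
vt = 1.53 × 69.1 = 105.723 m and 2√(Dt) = 2√(1.48 × 69.1) = 20.23 m.
Argument (x−vt)/(2√(Dt)) = (113 − 105.723)/20.23 = 0.3597; ½·erfc(0.3597) = 0.3055.
C = 1050 × 0.3055 = 321 mg/L.

321 mg/L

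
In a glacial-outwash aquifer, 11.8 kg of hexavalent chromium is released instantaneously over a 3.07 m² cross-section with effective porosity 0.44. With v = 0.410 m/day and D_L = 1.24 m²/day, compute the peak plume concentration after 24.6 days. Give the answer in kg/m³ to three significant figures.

0.446 kg/m³

The peak of an instantaneous 1D plume sits at x = vt; there the Gaussian factor is 1 and C_max = M/(n_e·A·√(4πDt)), where n_e·A is the pore area the mass is dissolved in.
√(4πDt) = √(4π × 1.24 × 24.6) = 19.58 m, so C_max = 11.8/(0.44 × 3.07 × 19.58) = 0.446 kg/m³.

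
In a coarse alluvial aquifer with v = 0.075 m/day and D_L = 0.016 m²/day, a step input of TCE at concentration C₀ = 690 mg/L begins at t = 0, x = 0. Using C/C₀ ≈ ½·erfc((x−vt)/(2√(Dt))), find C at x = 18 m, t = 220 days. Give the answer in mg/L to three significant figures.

For a continuous step input, C/C₀ ≈ ½·erfc((x−vt)/(2√(Dt))).
vt = 0.075 × 220 = 16.5 m and 2√(Dt) = 2√(0.016 × 220) = 3.752 m.
Argument (x−vt)/(2√(Dt)) = (18 − 16.5)/3.752 = 0.3998; ½·erfc(0.3998) = 0.2859.
C = 690 × 0.2859 = 197 mg/L.

197 mg/L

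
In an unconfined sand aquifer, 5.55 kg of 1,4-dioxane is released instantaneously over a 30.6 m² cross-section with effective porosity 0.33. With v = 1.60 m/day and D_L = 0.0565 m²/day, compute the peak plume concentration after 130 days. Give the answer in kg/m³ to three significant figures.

The peak of an instantaneous 1D plume sits at x = vt; there the Gaussian factor is 1 and C_max = M/(n_e·A·√(4πDt)), where n_e·A is the pore area the mass is dissolved in.
√(4πDt) = √(4π × 0.0565 × 130) = 9.607 m, so C_max = 5.55/(0.33 × 30.6 × 9.607) = 0.0572 kg/m³.

0.0572 kg/m³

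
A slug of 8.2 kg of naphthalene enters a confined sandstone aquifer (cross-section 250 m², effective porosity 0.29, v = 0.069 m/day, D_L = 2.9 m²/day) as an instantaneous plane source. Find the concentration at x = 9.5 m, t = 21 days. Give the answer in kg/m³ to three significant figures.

For an instantaneous plane source, C(x,t) = M/(n_e·A·√(4πDt)) · exp(−(x−vt)²/(4Dt)), with n_e·A the pore (flow) area.
Plume center vt = 0.069 × 21 = 1.449 m, so the well at 9.5 m is 8.051 m downgradient of the peak.
√(4πDt) = 27.66 m, giving peak height M/(n_e·A·√(4πDt)) = 8.2/(0.29 × 250 × 27.66) = 0.004089 kg/m³.
(x−vt)²/(4Dt) = (8.051)²/(4 × 2.9 × 21) = 0.2661; exp(−0.2661) = 0.7664.
C = 0.004089 × 0.7664 = 0.00313 kg/m³.

0.00313 kg/m³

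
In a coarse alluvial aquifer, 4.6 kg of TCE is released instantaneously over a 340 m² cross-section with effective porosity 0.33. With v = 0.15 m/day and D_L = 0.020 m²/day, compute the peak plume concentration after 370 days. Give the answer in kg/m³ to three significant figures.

0.00425 kg/m³

The peak of an instantaneous 1D plume sits at x = vt; there the Gaussian factor is 1 and C_max = M/(n_e·A·√(4πDt)), where n_e·A is the pore area the mass is dissolved in.
√(4πDt) = √(4π × 0.020 × 370) = 9.643 m, so C_max = 4.6/(0.33 × 340 × 9.643) = 0.00425 kg/m³.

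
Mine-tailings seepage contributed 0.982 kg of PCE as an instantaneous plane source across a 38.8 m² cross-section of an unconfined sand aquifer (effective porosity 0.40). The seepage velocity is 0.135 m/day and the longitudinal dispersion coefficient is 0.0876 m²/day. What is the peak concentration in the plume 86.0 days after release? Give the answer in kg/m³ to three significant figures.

The peak of an instantaneous 1D plume sits at x = vt; there the Gaussian factor is 1 and C_max = M/(n_e·A·√(4πDt)), where n_e·A is the pore area the mass is dissolved in.
√(4πDt) = √(4π × 0.0876 × 86.0) = 9.730 m, so C_max = 0.982/(0.40 × 38.8 × 9.730) = 0.00650 kg/m³.

0.00650 kg/m³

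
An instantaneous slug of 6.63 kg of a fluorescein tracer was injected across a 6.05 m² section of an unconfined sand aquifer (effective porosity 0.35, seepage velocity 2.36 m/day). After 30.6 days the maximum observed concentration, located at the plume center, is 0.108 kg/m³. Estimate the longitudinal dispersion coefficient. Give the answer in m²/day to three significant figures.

At the plume center C_max = M/(n_e·A·√(4πDt)), so D = M²/(4πt·(n_e·A·C_max)²).
n_e·A·C_max = 0.35 × 6.05 × 0.108 = 0.2287 kg/m.
D = 6.63²/(4π × 30.6 × 0.2287²) = 2.19 m²/day.

2.19 m²/day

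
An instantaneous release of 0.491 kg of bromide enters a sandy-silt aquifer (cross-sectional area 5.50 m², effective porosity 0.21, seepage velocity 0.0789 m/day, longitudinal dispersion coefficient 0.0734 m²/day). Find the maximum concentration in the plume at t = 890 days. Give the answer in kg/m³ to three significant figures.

The peak of an instantaneous 1D plume sits at x = vt; there the Gaussian factor is 1 and C_max = M/(n_e·A·√(4πDt)), where n_e·A is the pore area the mass is dissolved in.
√(4πDt) = √(4π × 0.0734 × 890) = 28.65 m, so C_max = 0.491/(0.21 × 5.50 × 28.65) = 0.0148 kg/m³.

0.0148 kg/m³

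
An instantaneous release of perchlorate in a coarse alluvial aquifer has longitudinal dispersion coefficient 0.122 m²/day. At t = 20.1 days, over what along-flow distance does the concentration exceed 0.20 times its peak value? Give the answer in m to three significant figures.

The plume is Gaussian with σ = √(2Dt) = √(2 × 0.122 × 20.1) = 2.215 m.
C/C_peak = exp(−Δx²/(2σ²)) = 0.20 ⇒ Δx = σ·√(−2 ln 0.20) = 2.215 × 1.794 = 3.974 m.
Width = 2Δx = 7.95 m.

7.95 m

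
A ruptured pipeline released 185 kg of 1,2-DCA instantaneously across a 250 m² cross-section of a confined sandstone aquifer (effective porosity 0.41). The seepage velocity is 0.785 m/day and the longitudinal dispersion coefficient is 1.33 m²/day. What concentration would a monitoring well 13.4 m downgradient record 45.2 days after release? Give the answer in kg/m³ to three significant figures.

0.00864 kg/m³

For an instantaneous plane source, C(x,t) = M/(n_e·A·√(4πDt)) · exp(−(x−vt)²/(4Dt)), with n_e·A the pore (flow) area.
Plume center vt = 0.785 × 45.2 = 35.482 m, so the well at 13.4 m is 22.082 m upgradient of the peak.
√(4πDt) = 27.49 m, giving peak height M/(n_e·A·√(4πDt)) = 185/(0.41 × 250 × 27.49) = 0.06566 kg/m³.
(x−vt)²/(4Dt) = (-22.082)²/(4 × 1.33 × 45.2) = 2.028; exp(−2.028) = 0.1316.
C = 0.06566 × 0.1316 = 0.00864 kg/m³.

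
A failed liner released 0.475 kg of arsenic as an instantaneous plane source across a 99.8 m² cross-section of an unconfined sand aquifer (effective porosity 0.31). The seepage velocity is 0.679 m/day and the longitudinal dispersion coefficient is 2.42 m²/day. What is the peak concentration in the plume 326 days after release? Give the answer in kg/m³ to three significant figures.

0.000154 kg/m³

The peak of an instantaneous 1D plume sits at x = vt; there the Gaussian factor is 1 and C_max = M/(n_e·A·√(4πDt)), where n_e·A is the pore area the mass is dissolved in.
√(4πDt) = √(4π × 2.42 × 326) = 99.57 m, so C_max = 0.475/(0.31 × 99.8 × 99.57) = 0.000154 kg/m³.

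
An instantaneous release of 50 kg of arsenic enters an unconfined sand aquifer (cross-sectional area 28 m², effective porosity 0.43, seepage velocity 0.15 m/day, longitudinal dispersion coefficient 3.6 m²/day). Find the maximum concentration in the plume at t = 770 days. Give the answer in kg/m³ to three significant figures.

0.0223 kg/m³

The peak of an instantaneous 1D plume sits at x = vt; there the Gaussian factor is 1 and C_max = M/(n_e·A·√(4πDt)), where n_e·A is the pore area the mass is dissolved in.
√(4πDt) = √(4π × 3.6 × 770) = 186.6 m, so C_max = 50/(0.43 × 28 × 186.6) = 0.0223 kg/m³.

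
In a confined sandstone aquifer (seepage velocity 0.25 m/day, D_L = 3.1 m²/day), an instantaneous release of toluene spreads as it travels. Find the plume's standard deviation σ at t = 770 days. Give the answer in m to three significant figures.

Dispersive spreading gives a Gaussian with σ² = 2Dt; advection only shifts the center.
σ = √(2 × 3.1 × 770) = 69.1 m.

69.1 m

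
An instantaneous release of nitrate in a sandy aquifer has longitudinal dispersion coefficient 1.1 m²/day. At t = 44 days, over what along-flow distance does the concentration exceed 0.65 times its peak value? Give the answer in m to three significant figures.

The plume is Gaussian with σ = √(2Dt) = √(2 × 1.1 × 44) = 9.839 m.
C/C_peak = exp(−Δx²/(2σ²)) = 0.65 ⇒ Δx = σ·√(−2 ln 0.65) = 9.839 × 0.9282 = 9.133 m.
Width = 2Δx = 18.3 m.

18.3 m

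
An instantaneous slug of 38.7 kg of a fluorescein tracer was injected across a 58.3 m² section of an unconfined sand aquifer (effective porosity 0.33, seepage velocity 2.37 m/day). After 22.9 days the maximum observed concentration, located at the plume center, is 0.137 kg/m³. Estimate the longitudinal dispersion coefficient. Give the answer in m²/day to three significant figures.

0.749 m²/day

At the plume center C_max = M/(n_e·A·√(4πDt)), so D = M²/(4πt·(n_e·A·C_max)²).
n_e·A·C_max = 0.33 × 58.3 × 0.137 = 2.636 kg/m.
D = 38.7²/(4π × 22.9 × 2.636²) = 0.749 m²/day.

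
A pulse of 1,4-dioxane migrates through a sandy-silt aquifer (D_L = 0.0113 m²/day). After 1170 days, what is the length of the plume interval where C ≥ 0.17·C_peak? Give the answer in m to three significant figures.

19.4 m

The plume is Gaussian with σ = √(2Dt) = √(2 × 0.0113 × 1170) = 5.142 m.
C/C_peak = exp(−Δx²/(2σ²)) = 0.17 ⇒ Δx = σ·√(−2 ln 0.17) = 5.142 × 1.883 = 9.682 m.
Width = 2Δx = 19.4 m.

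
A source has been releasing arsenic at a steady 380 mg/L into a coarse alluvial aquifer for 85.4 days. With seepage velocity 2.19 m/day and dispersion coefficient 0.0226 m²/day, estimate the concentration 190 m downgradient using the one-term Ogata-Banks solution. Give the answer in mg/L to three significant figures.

24.7 mg/L

For a continuous step input, C/C₀ ≈ ½·erfc((x−vt)/(2√(Dt))).
vt = 2.19 × 85.4 = 187.026 m and 2√(Dt) = 2√(0.0226 × 85.4) = 2.779 m.
Argument (x−vt)/(2√(Dt)) = (190 − 187.026)/2.779 = 1.070; ½·erfc(1.070) = 0.06511.
C = 380 × 0.06511 = 24.7 mg/L.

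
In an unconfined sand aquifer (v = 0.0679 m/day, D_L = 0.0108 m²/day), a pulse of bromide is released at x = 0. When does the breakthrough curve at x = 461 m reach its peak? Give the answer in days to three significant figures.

6790 days

For the 1D instantaneous-source solution, setting ∂C/∂t = 0 at fixed x gives v²t² + 2Dt − x² = 0, so t = (√(D² + v²x²) − D)/v².
√(D² + v²x²) = √(0.0108² + 0.0679² × 461²) = 31.30; v² = 0.00461041.
t = (31.30 − 0.0108)/0.00461041 = 6790 days (vs. the pure-advection estimate x/v = 6790 d).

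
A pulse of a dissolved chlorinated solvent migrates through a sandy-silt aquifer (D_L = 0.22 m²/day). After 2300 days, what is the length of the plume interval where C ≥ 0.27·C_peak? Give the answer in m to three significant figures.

103 m

The plume is Gaussian with σ = √(2Dt) = √(2 × 0.22 × 2300) = 31.81 m.
C/C_peak = exp(−Δx²/(2σ²)) = 0.27 ⇒ Δx = σ·√(−2 ln 0.27) = 31.81 × 1.618 = 51.47 m.
Width = 2Δx = 103 m.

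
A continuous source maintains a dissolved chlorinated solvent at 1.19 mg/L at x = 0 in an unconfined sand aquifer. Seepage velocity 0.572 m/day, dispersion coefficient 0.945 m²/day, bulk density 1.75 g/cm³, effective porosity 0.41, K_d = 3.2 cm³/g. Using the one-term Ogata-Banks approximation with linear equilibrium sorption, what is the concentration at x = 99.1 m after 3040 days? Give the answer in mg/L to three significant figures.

Retardation factor R = 1 + ρ_b·K_d/n = 1 + 1.75 × 3.2/0.41 = 14.66.
Sorption retards both mechanisms: v_R = v/R = 0.03902 m/day, D_R = D/R = 0.06446 m²/day.
v_R·t = 0.03902 × 3040 = 118.6208 m; 2√(D_R t) = 28.00 m; argument = (99.1 − 118.6208)/28.00 = -0.6972.
C = C₀ × ½·erfc(-0.6972) = 1.19 × 0.8379 = 0.997 mg/L.

0.997 mg/L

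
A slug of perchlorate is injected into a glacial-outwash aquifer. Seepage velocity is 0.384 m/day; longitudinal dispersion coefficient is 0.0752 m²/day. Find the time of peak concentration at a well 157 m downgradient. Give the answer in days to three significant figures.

408 days

For the 1D instantaneous-source solution, setting ∂C/∂t = 0 at fixed x gives v²t² + 2Dt − x² = 0, so t = (√(D² + v²x²) − D)/v².
√(D² + v²x²) = √(0.0752² + 0.384² × 157²) = 60.29; v² = 0.147456.
t = (60.29 − 0.0752)/0.147456 = 408 days (vs. the pure-advection estimate x/v = 409 d).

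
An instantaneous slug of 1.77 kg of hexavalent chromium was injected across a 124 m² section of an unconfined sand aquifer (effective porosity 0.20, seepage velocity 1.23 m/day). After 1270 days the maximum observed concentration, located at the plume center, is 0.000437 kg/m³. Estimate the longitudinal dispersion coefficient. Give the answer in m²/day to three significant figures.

At the plume center C_max = M/(n_e·A·√(4πDt)), so D = M²/(4πt·(n_e·A·C_max)²).
n_e·A·C_max = 0.20 × 124 × 0.000437 = 0.01084 kg/m.
D = 1.77²/(4π × 1270 × 0.01084²) = 1.67 m²/day.

1.67 m²/day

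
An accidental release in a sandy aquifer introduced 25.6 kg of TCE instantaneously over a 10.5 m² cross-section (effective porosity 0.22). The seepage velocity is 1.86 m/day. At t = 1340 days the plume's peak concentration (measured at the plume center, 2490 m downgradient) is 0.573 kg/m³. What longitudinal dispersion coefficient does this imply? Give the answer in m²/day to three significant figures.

0.0222 m²/day

At the plume center C_max = M/(n_e·A·√(4πDt)), so D = M²/(4πt·(n_e·A·C_max)²).
n_e·A·C_max = 0.22 × 10.5 × 0.573 = 1.324 kg/m.
D = 25.6²/(4π × 1340 × 1.324²) = 0.0222 m²/day.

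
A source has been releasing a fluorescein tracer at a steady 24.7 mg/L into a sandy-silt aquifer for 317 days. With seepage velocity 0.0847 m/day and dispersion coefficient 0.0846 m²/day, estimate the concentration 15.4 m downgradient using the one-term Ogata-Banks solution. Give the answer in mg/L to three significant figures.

23.2 mg/L

For a continuous step input, C/C₀ ≈ ½·erfc((x−vt)/(2√(Dt))).
vt = 0.0847 × 317 = 26.8499 m and 2√(Dt) = 2√(0.0846 × 317) = 10.36 m.
Argument (x−vt)/(2√(Dt)) = (15.4 − 26.8499)/10.36 = -1.105; ½·erfc(-1.105) = 0.9409.
C = 24.7 × 0.9409 = 23.2 mg/L.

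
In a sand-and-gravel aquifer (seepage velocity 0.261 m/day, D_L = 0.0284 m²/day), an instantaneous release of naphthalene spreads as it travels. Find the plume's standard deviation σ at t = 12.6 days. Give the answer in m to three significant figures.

0.846 m

Dispersive spreading gives a Gaussian with σ² = 2Dt; advection only shifts the center.
σ = √(2 × 0.0284 × 12.6) = 0.846 m.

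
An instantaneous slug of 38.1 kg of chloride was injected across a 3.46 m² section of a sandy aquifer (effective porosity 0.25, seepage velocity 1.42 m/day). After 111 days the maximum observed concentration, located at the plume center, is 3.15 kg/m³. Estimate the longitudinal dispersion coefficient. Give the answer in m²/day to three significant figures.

At the plume center C_max = M/(n_e·A·√(4πDt)), so D = M²/(4πt·(n_e·A·C_max)²).
n_e·A·C_max = 0.25 × 3.46 × 3.15 = 2.725 kg/m.
D = 38.1²/(4π × 111 × 2.725²) = 0.140 m²/day.

0.140 m²/day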